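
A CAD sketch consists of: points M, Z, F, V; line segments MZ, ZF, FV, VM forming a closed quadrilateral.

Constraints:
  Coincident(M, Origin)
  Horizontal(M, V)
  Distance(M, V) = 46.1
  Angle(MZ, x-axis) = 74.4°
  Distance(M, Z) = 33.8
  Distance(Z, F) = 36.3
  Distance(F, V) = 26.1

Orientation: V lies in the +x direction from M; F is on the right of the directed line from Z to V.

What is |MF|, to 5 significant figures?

20.183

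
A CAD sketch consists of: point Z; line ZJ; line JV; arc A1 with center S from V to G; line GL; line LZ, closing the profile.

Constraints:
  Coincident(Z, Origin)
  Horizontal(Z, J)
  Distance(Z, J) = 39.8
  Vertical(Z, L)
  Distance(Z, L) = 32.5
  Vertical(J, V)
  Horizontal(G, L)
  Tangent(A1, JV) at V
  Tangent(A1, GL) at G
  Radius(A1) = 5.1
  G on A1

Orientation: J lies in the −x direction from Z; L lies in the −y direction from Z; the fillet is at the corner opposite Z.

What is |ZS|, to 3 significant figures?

44.2

Z is at the origin; Z and J share the same y with |ZJ| = 39.8 and J on the −x side, so J = (-39.8, 0.00). ZL is vertical with |ZL| = 32.5 and L on the −y side, so L = (0.00, -32.5). The virtual corner opposite Z is at (-39.8, -32.5). A1 meets JV tangentially, so SV is at right angles to JV and the tangent condition forces SG to be normal to GL, with radius 5.1, so the center S sits 5.1 in from both sides at S = (-34.7, -27.4). Then |ZS| = |S − Z| = 44.2.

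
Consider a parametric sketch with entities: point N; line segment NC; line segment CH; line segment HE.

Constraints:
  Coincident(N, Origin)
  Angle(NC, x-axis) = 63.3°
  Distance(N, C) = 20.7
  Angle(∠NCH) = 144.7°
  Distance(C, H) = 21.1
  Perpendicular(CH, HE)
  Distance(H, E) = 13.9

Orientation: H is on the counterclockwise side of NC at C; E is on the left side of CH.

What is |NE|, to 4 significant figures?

38.04

N is at the origin; NC runs at 63.3° with length 20.7, so C = 20.7·(cos 63.3°, sin 63.3°) = (9.301, 18.49). ∠NCH = 144.7°, so CH runs at 63.3° + (180° − 144.7°) = 98.60° from the x-axis; with |CH| = 21.1, H = C + 21.1·(cos 98.60°, sin 98.60°) = (6.146, 39.36). CH ⟂ HE; with |HE| = 13.9 on the left of CH, E = H + 13.9·(-0.9888, -0.1495) = (-7.598, 37.28). Then |NE| = |E − N| = 38.04.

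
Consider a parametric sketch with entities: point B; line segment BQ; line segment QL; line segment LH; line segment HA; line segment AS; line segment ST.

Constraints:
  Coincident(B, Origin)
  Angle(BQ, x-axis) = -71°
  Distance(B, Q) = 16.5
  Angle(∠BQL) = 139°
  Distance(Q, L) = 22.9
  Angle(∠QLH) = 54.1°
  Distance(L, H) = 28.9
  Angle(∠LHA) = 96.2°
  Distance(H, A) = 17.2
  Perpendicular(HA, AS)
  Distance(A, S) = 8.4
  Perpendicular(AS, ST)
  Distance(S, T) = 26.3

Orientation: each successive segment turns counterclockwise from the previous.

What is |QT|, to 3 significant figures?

27.4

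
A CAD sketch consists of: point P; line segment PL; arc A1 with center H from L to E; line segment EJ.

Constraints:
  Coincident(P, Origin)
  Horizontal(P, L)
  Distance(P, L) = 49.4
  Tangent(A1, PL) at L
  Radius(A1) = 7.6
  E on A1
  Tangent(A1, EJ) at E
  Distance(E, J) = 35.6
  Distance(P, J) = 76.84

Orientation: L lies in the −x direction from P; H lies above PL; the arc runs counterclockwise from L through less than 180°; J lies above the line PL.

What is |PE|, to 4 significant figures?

45.13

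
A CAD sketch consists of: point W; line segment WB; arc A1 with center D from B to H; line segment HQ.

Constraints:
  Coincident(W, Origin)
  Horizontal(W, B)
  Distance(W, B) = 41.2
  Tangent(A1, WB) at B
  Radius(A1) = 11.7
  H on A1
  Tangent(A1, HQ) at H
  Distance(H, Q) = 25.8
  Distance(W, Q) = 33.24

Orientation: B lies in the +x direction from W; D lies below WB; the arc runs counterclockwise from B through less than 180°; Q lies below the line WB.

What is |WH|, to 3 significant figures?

31.7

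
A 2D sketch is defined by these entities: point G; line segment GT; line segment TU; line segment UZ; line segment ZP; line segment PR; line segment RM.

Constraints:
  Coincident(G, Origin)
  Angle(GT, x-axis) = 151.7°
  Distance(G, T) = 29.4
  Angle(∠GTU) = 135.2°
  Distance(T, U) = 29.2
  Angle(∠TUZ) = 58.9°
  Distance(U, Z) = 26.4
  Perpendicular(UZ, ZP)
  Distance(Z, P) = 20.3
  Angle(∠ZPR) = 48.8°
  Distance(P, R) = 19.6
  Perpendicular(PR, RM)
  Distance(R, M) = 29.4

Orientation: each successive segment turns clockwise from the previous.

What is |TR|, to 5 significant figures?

17.944

G is at the origin; GT runs at 151.7° with length 29.4, so T = (-25.886, 13.938). ∠GTU = 135.2° gives TU at 106.90° from the x-axis; with |TU| = 29.2, U = (-34.375, 41.877). ∠TUZ = 58.9° gives UZ at -14.200° from the x-axis; with |UZ| = 26.4, Z = (-8.7812, 35.401). UZ is perpendicular to ZP, so ZP runs at -104.20°; with |ZP| = 20.3, P = (-13.761, 15.721). ∠ZPR = 48.8° gives PR at 124.60° from the x-axis; with |PR| = 19.6, R = (-24.891, 31.855). Then |TR| = |R − T| = 17.944.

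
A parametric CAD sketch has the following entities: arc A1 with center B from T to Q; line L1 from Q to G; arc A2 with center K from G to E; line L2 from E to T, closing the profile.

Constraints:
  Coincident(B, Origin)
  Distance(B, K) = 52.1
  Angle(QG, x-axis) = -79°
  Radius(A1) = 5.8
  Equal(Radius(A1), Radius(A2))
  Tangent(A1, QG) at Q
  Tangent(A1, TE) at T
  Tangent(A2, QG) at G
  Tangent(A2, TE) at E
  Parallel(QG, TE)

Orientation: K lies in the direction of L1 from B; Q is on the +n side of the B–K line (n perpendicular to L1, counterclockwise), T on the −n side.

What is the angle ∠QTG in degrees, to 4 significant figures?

77.45°

The slot axis is L1's direction at -79.0°, so u = (cos -79.0°, sin -79.0°) = (0.1908, -0.9816) and n = (−sin -79.0°, cos -79.0°) = (0.9816, 0.1908). B is at the origin and K lies 52.1 along u from B, so K = 52.1·u = (9.941, -51.14). Tangency of A1 to both parallel lines with radius 5.8 puts Q and T at B ± 5.8·n: Q = (5.693, 1.107), T = (-5.693, -1.107). Equal radii place G and E the same way about K: G = K + 5.8·n = (15.63, -50.04), E = K − 5.8·n = (4.248, -52.25). Then cos ∠QTG = TQ·TG / (|TQ||TG|), giving 77.45°.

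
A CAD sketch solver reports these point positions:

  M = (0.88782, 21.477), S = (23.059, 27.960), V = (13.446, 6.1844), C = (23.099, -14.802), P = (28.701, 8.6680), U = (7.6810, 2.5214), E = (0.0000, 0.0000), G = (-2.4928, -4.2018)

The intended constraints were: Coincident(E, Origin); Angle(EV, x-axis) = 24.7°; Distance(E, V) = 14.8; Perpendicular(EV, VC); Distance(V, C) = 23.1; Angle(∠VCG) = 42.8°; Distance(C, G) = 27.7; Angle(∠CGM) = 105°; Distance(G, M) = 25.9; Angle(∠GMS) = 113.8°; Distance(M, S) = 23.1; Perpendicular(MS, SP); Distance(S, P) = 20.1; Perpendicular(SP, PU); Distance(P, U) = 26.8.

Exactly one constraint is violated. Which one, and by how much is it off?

Distance(P, U) = 26.8 — off by 4.90.

E = (0.00, 0.00) ✓; EV at 24.70° ✓; |EV| = 14.80 ✓; ∠(EV, VC) = 90.00° ✓; |VC| = 23.10 ✓; ∠VCG = 42.80° ✓; |CG| = 27.70 ✓; ∠CGM = 105.0° ✓; |GM| = 25.90 ✓; ∠GMS = 113.8° ✓; |MS| = 23.10 ✓; ∠(MS, SP) = 90.00° ✓; |SP| = 20.10 ✓; ∠(SP, PU) = 90.00° ✓; |PU| = 21.90 ✗.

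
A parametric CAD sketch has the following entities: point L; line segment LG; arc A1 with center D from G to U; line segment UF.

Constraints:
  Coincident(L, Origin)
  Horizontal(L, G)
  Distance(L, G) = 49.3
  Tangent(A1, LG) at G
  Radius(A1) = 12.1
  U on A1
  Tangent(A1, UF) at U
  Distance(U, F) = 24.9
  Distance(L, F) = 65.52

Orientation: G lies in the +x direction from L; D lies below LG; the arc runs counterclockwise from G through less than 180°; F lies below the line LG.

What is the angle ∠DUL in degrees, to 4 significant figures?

122.8°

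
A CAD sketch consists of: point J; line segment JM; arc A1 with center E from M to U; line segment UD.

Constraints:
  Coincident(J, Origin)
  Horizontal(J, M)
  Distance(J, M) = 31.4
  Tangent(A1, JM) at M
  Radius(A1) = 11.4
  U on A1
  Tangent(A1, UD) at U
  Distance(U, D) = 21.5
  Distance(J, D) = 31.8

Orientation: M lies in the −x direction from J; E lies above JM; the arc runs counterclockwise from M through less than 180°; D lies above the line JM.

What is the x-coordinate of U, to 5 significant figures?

-20.522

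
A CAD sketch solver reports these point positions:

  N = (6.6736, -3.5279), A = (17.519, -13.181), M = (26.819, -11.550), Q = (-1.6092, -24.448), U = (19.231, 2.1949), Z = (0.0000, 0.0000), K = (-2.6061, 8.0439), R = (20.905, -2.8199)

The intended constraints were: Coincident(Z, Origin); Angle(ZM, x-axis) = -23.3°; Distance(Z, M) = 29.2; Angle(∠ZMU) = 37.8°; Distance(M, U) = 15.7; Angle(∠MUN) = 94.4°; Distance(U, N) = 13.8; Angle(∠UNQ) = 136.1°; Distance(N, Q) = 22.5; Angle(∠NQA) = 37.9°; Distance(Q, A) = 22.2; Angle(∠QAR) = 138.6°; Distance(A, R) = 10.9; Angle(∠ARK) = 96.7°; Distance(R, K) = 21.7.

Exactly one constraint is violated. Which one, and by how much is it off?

Distance(R, K) = 21.7 — off by 4.20.

Z = (0.00, 0.00) ✓; ZM at -23.30° ✓; |ZM| = 29.20 ✓; ∠ZMU = 37.80° ✓; |MU| = 15.70 ✓; ∠MUN = 94.40° ✓; |UN| = 13.80 ✓; ∠UNQ = 136.1° ✓; |NQ| = 22.50 ✓; ∠NQA = 37.90° ✓; |QA| = 22.20 ✓; ∠QAR = 138.6° ✓; |AR| = 10.90 ✓; ∠ARK = 96.70° ✓; |RK| = 25.90 ✗.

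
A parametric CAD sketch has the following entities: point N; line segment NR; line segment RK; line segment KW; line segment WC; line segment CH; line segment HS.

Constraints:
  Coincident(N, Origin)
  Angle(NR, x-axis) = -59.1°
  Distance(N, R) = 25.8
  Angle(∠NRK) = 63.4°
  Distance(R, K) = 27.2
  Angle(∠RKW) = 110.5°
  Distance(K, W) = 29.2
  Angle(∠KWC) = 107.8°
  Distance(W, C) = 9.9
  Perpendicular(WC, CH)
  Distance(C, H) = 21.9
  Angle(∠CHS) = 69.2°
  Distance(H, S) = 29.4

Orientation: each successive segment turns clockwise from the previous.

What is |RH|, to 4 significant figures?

22.90

N is at the origin; NR runs at -59.1° with length 25.8, so R = (13.25, -22.14). ∠NRK = 63.4° gives RK at -175.7° from the x-axis; with |RK| = 27.2, K = (-13.87, -24.18). ∠RKW = 110.5° gives KW at 114.8° from the x-axis; with |KW| = 29.2, W = (-26.12, 2.330). ∠KWC = 107.8° gives WC at 42.60° from the x-axis; with |WC| = 9.9, C = (-18.83, 9.031). WC ⟂ CH, so CH runs at -47.40°; with |CH| = 21.9, H = (-4.011, -7.090). Then |RH| = |H − R| = 22.90.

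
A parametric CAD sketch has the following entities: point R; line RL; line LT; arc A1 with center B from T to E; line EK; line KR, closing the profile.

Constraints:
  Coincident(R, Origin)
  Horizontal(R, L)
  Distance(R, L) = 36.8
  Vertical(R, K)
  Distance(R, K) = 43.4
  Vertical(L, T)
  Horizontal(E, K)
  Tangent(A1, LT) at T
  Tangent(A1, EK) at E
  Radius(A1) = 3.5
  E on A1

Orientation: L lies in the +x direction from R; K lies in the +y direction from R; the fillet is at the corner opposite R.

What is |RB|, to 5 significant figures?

51.970

R is at the origin; R and L share the same y with |RL| = 36.8 and L on the +x side, so L = (36.800, 0.0000). R and K share the same x with |RK| = 43.4 and K on the +y side, so K = (0.0000, 43.400). The virtual corner opposite R is at (36.800, 43.400). The tangent condition forces BT to be normal to LT and the tangent condition forces BE to be normal to EK, with radius 3.5, so the center B sits 3.5 in from both sides at B = (33.300, 39.900). Then |RB| = |B − R| = 51.970.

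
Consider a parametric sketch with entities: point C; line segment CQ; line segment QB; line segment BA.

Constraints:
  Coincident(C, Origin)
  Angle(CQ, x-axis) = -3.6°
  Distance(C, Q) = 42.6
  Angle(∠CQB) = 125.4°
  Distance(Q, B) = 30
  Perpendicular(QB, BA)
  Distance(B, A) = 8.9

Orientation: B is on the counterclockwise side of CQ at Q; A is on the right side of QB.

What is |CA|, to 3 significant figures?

69.9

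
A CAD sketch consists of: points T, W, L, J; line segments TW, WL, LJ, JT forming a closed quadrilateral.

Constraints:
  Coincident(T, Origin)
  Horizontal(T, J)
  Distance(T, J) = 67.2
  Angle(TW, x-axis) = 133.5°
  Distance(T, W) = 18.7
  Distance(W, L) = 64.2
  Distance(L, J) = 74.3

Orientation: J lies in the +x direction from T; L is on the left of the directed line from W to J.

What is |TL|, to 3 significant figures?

69.0

Checks: |WL| = 64.20 ✓; |LJ| = 74.30 ✓.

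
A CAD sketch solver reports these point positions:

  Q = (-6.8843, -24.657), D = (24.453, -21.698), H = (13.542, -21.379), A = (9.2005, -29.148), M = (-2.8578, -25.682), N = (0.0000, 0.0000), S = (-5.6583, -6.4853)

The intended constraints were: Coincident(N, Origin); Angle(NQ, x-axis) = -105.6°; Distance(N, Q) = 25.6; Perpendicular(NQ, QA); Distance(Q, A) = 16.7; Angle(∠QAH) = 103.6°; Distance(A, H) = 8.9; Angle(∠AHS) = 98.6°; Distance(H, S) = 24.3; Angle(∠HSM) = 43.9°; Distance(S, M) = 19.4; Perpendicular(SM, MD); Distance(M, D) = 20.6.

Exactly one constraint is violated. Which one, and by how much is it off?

Distance(M, D) = 20.6 — off by 7.00.

N = (0.00, 0.00) ✓; NQ at -105.6° ✓; |NQ| = 25.60 ✓; ∠(NQ, QA) = 90.00° ✓; |QA| = 16.70 ✓; ∠QAH = 103.6° ✓; |AH| = 8.900 ✓; ∠AHS = 98.60° ✓; |HS| = 24.30 ✓; ∠HSM = 43.90° ✓; |SM| = 19.40 ✓; ∠(SM, MD) = 90.00° ✓; |MD| = 27.60 ✗.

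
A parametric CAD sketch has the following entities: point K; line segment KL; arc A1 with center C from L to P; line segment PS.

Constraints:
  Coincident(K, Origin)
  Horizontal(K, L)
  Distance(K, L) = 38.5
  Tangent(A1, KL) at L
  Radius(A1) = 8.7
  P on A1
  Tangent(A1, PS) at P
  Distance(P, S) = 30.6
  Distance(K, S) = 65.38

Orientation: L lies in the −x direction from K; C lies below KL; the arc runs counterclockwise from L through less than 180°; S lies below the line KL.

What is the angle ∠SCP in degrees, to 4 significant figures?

74.13°

Checks: |CP| = 8.700 ✓; ∠(CP, PS) = 90.00° ✓; |PS| = 30.60 ✓; |KS| = 65.38 ✓.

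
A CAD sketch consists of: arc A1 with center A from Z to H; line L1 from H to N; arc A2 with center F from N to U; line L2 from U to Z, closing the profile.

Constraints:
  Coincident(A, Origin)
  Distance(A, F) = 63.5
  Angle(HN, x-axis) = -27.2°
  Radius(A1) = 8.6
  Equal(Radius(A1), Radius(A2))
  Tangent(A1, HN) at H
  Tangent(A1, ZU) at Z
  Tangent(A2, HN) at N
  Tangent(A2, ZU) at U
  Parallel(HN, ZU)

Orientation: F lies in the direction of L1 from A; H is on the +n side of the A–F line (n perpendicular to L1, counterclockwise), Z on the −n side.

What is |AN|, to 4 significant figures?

64.08

The slot axis is L1's direction at -27.2°, so u = (cos -27.2°, sin -27.2°) = (0.8894, -0.4571) and n = (−sin -27.2°, cos -27.2°) = (0.4571, 0.8894). A is at the origin and F lies 63.5 along u from A, so F = 63.5·u = (56.48, -29.03). Tangency of A1 to both parallel lines with radius 8.6 puts H and Z at A ± 8.6·n: H = (3.931, 7.649), Z = (-3.931, -7.649). Equal radii place N and U the same way about F: N = F + 8.6·n = (60.41, -21.38), U = F − 8.6·n = (52.55, -36.67). Then |AN| = |N − A| = 64.08.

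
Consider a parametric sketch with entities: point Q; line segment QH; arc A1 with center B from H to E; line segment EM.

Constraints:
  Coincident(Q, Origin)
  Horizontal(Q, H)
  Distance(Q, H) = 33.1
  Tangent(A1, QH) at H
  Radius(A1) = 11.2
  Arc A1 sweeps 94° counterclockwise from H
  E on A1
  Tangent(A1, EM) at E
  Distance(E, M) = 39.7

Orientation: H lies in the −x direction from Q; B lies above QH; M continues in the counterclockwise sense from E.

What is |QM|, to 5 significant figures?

57.192

Q is at the origin; Q and H share the same y with |QH| = 33.1 and H on the −x side, so H = (-33.100, 0.0000). Since A1 is tangent to QH there, BH ⟂ QH, so B = H + (0, 11.2) = (-33.100, 11.200). On A1, H sits at bearing -90° from B; a 94° counterclockwise sweep puts E at bearing 4°, so E = B + 11.2·(cos 4°, sin 4°) = (-21.927, 11.981). The tangent condition forces BE to be normal to EM, so EM runs along (−sin 4°, cos 4°); with |EM| = 39.7, M = (-24.697, 51.585). Then |QM| = |M − Q| = 57.192.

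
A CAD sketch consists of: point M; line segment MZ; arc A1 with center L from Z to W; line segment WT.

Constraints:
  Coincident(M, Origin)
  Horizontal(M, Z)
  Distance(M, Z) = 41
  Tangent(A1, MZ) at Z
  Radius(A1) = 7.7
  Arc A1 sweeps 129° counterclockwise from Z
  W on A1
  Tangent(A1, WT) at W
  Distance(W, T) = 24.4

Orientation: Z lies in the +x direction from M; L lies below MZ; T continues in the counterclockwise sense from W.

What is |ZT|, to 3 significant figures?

32.9

On A1, Z sits at bearing 90° from L; a 129° counterclockwise sweep puts W at bearing 219°, so W = L + 7.7·(cos 219°, sin 219°) = (35.0, -12.5). The tangent condition forces LW to be normal to WT, so WT runs along (−sin 219°, cos 219°); with |WT| = 24.4, T = (50.4, -31.5). Then |ZT| = |T − Z| = 32.9.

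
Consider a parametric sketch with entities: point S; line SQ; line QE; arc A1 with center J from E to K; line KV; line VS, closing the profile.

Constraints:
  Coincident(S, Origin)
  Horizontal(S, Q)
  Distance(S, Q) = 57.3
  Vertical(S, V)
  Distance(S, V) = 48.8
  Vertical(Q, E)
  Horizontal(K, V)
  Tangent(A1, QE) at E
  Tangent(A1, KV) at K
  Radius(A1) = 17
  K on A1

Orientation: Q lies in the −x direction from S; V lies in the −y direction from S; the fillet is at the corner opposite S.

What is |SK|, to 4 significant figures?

63.29

S is at the origin; S and Q share the same y with |SQ| = 57.3 and Q on the −x side, so Q = (-57.30, 0.000). S and V share the same x with |SV| = 48.8 and V on the −y side, so V = (0.000, -48.80). The virtual corner opposite S is at (-57.30, -48.80). The tangent condition forces JE to be normal to QE and since A1 is tangent to KV there, JK ⟂ KV, with radius 17.0, so the center J sits 17.0 in from both sides at J = (-40.30, -31.80). That places the tangent points at E = (-57.30, -31.80) on QE and K = (-40.30, -48.80) on KV. Then |SK| = |K − S| = 63.29.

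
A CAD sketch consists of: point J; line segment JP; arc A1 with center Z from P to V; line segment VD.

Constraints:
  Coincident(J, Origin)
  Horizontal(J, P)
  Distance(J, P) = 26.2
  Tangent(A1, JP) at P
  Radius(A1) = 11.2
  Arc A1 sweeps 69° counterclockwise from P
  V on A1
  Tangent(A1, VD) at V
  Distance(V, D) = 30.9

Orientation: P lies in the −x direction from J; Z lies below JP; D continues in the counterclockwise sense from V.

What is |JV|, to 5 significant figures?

37.354

J is at the origin; JP is horizontal with |JP| = 26.2 and P on the −x side, so P = (-26.200, 0.0000). Since A1 is tangent to JP there, ZP ⟂ JP, so Z = P + (0, -11.2) = (-26.200, -11.200). On A1, P sits at bearing 90° from Z; a 69° counterclockwise sweep puts V at bearing 159°, so V = Z + 11.2·(cos 159°, sin 159°) = (-36.656, -7.1863). Then |JV| = |V − J| = 37.354.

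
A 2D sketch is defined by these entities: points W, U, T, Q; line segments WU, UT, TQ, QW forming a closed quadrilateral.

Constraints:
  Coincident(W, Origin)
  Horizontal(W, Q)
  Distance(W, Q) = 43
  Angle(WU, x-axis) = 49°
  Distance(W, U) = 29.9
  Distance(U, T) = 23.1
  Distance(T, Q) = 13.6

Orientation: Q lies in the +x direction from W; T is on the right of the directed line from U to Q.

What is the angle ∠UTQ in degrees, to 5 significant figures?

122.48°

W is at the origin; W and Q share the same y with |WQ| = 43.0 and Q in +x, so Q = (43.0, 0). WU runs at 49.0° with |WU| = 29.9, so U = (19.616, 22.566). T is determined by |UT| = 23.1 and |TQ| = 13.6 together: it lies at the intersection of circle(U, 23.1) and circle(Q, 13.6). With |UQ| = 32.496, the foot of the radical line on UQ is 21.613 from U and the perpendicular offset is √(23.1² − 21.613²) = 8.1549. Taking the right-of-UQ solution: T = (29.505, 1.6897).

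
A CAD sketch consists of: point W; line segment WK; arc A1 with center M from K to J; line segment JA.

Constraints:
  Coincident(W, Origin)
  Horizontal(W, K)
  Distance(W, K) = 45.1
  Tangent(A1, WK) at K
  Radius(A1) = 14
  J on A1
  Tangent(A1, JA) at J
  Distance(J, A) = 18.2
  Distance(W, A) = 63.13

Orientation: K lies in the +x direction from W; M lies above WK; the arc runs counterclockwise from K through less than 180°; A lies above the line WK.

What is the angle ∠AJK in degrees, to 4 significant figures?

124.8°

Checks: ∠(MK, KW) = 90.00° ✓; |MK| = 14.00 ✓; |MJ| = 14.00 ✓; ∠(MJ, JA) = 90.00° ✓; |JA| = 18.20 ✓; |WA| = 63.13 ✓.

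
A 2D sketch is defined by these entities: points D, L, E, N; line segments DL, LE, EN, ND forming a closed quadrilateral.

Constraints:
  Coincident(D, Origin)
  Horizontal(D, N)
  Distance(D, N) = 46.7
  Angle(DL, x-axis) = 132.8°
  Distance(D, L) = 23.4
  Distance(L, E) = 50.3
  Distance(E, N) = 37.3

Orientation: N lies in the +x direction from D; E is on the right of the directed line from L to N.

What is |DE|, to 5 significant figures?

26.964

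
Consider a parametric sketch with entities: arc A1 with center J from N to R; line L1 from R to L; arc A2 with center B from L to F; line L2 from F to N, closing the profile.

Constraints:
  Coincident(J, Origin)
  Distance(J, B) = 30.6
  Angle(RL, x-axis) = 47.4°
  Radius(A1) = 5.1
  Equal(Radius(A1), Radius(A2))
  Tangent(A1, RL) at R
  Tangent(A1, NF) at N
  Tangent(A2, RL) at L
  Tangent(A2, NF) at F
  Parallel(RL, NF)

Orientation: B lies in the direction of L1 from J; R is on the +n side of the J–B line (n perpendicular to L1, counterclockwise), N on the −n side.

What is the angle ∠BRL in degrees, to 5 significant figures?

9.4623°

Tangency of A1 to both parallel lines with radius 5.1 puts R and N at J ± 5.1·n: R = (-3.7541, 3.4521), N = (3.7541, -3.4521). Equal radii place L and F the same way about B: L = B + 5.1·n = (16.958, 25.977), F = B − 5.1·n = (24.466, 19.073). Then cos ∠BRL = RB·RL / (|RB||RL|), giving 9.4623°.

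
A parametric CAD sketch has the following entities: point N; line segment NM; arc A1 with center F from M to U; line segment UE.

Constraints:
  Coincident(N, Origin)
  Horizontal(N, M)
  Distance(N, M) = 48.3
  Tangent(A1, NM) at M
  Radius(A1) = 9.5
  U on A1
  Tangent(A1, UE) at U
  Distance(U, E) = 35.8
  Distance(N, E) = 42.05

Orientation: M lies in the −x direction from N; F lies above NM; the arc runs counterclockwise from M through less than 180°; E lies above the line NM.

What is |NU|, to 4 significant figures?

40.36

Checks: |FU| = 9.500 ✓; ∠(FU, UE) = 90.00° ✓; |UE| = 35.80 ✓; |NE| = 42.05 ✓.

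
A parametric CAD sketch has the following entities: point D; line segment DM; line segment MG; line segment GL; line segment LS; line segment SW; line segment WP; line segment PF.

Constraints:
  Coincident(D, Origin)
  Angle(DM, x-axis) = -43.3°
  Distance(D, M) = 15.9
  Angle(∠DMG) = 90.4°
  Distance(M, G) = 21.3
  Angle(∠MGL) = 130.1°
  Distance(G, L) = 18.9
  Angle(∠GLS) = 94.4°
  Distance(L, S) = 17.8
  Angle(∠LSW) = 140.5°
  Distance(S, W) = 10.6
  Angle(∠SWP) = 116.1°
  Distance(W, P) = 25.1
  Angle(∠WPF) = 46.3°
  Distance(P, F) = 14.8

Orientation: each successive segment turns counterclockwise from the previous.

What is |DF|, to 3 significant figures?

13.4

D is at the origin; DM runs at -43.3° with length 15.9, so M = (11.6, -10.9). ∠DMG = 90.4° gives MG at 46.3° from the x-axis; with |MG| = 21.3, G = (26.3, 4.49). ∠MGL = 130.1° gives GL at 96.2° from the x-axis; with |GL| = 18.9, L = (24.2, 23.3). ∠GLS = 94.4° gives LS at -178° from the x-axis; with |LS| = 17.8, S = (6.45, 22.7). ∠LSW = 140.5° gives SW at -139° from the x-axis; with |SW| = 10.6, W = (-1.51, 15.7). ∠SWP = 116.1° gives WP at -74.8° from the x-axis; with |WP| = 25.1, P = (5.07, -8.49). ∠WPF = 46.3° gives PF at 58.9° from the x-axis; with |PF| = 14.8, F = (12.7, 4.18). Then |DF| = |F − D| = 13.4.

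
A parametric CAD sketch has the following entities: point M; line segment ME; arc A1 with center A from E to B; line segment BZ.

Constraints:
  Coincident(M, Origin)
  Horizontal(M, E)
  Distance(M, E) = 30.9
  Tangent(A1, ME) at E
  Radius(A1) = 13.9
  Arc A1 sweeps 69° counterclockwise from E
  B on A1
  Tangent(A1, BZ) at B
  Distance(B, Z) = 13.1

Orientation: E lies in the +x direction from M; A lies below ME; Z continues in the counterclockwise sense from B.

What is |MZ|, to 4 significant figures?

24.95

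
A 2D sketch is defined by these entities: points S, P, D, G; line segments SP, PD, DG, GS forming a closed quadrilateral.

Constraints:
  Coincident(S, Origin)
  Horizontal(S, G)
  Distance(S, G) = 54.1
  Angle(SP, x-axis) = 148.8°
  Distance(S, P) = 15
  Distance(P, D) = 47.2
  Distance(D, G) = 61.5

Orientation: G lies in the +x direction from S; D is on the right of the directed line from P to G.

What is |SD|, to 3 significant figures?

36.4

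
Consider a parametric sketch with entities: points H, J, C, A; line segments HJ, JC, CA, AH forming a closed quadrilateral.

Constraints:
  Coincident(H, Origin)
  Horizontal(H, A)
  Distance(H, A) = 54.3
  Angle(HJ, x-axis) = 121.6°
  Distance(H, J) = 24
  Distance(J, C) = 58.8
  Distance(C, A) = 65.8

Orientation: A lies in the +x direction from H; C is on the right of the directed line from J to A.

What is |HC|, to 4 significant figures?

37.02

H is at the origin; H and A share the same y with |HA| = 54.3 and A in +x, so A = (54.3, 0). HJ runs at 121.6° with |HJ| = 24.0, so J = (-12.58, 20.44). C is determined by |JC| = 58.8 and |CA| = 65.8 together: it lies at the intersection of circle(J, 58.8) and circle(A, 65.8). With |JA| = 69.93, the foot of the radical line on JA is 28.73 from J and the perpendicular offset is √(58.8² − 28.73²) = 51.30. Taking the right-of-JA solution: C = (-0.09850, -37.02).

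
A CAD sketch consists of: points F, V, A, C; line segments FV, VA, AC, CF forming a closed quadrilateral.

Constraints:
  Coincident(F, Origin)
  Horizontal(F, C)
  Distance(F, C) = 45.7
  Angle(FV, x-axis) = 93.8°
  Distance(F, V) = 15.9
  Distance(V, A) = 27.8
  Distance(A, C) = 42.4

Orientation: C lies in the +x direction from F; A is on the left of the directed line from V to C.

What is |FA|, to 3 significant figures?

39.4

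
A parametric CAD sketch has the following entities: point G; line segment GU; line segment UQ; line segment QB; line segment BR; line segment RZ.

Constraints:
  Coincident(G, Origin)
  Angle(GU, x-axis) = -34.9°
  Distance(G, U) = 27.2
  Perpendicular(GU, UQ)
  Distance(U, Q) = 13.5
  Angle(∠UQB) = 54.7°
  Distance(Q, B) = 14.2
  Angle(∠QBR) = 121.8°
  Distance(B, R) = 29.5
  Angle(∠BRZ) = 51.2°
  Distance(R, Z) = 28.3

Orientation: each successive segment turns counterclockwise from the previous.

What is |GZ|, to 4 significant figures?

38.68

∠QBR = 121.8° gives BR at -121.4° from the x-axis; with |BR| = 29.5, R = (0.4627, -29.77). ∠BRZ = 51.2° gives RZ at 7.400° from the x-axis; with |RZ| = 28.3, Z = (28.53, -26.12). Then |GZ| = |Z − G| = 38.68.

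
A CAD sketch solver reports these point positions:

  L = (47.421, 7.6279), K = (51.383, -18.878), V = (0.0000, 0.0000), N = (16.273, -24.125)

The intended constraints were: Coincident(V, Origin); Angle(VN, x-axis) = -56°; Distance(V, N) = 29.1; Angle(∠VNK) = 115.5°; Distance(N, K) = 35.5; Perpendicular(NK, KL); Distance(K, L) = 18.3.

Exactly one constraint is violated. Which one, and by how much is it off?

Distance(K, L) = 18.3 — off by 8.50.

V = (0.00, 0.00) ✓; VN at -56.00° ✓; |VN| = 29.10 ✓; ∠VNK = 115.5° ✓; |NK| = 35.50 ✓; ∠(NK, KL) = 90.00° ✓; |KL| = 26.80 ✗.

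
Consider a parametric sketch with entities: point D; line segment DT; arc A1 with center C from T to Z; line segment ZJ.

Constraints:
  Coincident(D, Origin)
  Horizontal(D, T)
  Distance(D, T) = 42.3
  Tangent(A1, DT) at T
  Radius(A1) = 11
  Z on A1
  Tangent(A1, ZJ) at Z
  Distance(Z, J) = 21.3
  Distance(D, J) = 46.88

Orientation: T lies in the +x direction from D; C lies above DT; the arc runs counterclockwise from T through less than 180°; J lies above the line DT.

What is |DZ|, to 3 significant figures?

53.1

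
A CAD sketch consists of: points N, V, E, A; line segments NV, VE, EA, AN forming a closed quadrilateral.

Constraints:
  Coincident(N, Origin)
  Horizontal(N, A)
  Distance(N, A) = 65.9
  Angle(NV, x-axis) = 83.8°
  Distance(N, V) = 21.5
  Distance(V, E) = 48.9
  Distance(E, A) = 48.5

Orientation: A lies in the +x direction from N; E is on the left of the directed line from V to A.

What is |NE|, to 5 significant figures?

63.440

N is at the origin; NA is horizontal with |NA| = 65.9 and A in +x, so A = (65.9, 0). NV runs at 83.8° with |NV| = 21.5, so V = (2.3220, 21.374). E is determined by |VE| = 48.9 and |EA| = 48.5 together: it lies at the intersection of circle(V, 48.9) and circle(A, 48.5). With |VA| = 67.075, the foot of the radical line on VA is 33.828 from V and the perpendicular offset is √(48.9² − 33.828²) = 35.311. Taking the left-of-VA solution: E = (45.639, 44.065).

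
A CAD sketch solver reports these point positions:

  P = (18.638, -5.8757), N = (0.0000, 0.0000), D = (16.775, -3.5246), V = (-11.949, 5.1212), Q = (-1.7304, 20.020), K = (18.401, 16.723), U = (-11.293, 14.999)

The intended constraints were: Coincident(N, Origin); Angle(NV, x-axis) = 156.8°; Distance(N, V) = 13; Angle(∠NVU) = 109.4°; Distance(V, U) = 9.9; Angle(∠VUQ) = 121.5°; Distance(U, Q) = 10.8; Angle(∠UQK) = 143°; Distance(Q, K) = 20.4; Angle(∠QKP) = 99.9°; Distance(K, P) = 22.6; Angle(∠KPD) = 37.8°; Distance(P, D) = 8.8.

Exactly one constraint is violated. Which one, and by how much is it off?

Distance(P, D) = 8.8 — off by 5.80.

N = (0.00, 0.00) ✓; NV at 156.8° ✓; |NV| = 13.00 ✓; ∠NVU = 109.4° ✓; |VU| = 9.900 ✓; ∠VUQ = 121.5° ✓; |UQ| = 10.80 ✓; ∠UQK = 143.0° ✓; |QK| = 20.40 ✓; ∠QKP = 99.90° ✓; |KP| = 22.60 ✓; ∠KPD = 37.79° ✓; |PD| = 3.000 ✗.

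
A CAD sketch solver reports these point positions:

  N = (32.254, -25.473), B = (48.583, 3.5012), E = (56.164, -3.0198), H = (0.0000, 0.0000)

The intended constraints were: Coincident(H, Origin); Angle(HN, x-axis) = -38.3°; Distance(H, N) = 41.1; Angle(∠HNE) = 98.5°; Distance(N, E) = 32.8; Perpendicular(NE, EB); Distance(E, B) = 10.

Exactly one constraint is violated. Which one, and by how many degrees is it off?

Perpendicular(NE, EB) — off by 6.10°.

H = (0.00, 0.00) ✓; HN at -38.30° ✓; |HN| = 41.10 ✓; ∠HNE = 98.50° ✓; |NE| = 32.80 ✓; ∠(NE, EB) = 96.10° ✗; |EB| = 10.00 ✓.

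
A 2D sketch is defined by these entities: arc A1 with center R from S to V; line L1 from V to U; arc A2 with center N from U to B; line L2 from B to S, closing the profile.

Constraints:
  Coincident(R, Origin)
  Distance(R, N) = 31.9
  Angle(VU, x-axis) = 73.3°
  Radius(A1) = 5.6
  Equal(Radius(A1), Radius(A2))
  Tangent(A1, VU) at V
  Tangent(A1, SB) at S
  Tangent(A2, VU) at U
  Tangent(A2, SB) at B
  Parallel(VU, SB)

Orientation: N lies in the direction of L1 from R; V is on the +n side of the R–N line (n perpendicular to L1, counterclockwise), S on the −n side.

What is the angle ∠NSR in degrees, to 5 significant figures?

80.043°

The slot axis is L1's direction at 73.3°, so u = (cos 73.3°, sin 73.3°) = (0.28736, 0.95782) and n = (−sin 73.3°, cos 73.3°) = (-0.95782, 0.28736). R is at the origin and N lies 31.9 along u from R, so N = 31.9·u = (9.1668, 30.555). Tangency of A1 to both parallel lines with radius 5.6 puts V and S at R ± 5.6·n: V = (-5.3638, 1.6092), S = (5.3638, -1.6092). Then cos ∠NSR = SN·SR / (|SN||SR|), giving 80.043°.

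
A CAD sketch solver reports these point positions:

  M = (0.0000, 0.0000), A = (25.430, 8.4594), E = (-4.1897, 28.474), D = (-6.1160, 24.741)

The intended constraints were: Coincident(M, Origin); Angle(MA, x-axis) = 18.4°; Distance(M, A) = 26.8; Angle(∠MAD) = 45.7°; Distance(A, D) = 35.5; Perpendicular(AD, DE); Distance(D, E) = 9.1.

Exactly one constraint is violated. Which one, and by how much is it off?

Distance(D, E) = 9.1 — off by 4.90.

M = (0.00, 0.00) ✓; MA at 18.40° ✓; |MA| = 26.80 ✓; ∠MAD = 45.70° ✓; |AD| = 35.50 ✓; ∠(AD, DE) = 90.00° ✓; |DE| = 4.201 ✗.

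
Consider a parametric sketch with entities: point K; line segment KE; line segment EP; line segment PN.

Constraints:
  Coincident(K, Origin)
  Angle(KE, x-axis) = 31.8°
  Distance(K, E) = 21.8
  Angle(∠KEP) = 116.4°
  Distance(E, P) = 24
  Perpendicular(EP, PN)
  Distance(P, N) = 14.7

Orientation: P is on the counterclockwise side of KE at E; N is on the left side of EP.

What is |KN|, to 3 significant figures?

34.0

K is at the origin; KE runs at 31.8° with length 21.8, so E = 21.8·(cos 31.8°, sin 31.8°) = (18.5, 11.5). ∠KEP = 116.4°, so EP runs at 31.8° + (180° − 116.4°) = 95.4° from the x-axis; with |EP| = 24.0, P = E + 24.0·(cos 95.4°, sin 95.4°) = (16.3, 35.4). EP is perpendicular to PN; with |PN| = 14.7 on the left of EP, N = P + 14.7·(-0.996, -0.0941) = (1.63, 34.0). Then |KN| = |N − K| = 34.0.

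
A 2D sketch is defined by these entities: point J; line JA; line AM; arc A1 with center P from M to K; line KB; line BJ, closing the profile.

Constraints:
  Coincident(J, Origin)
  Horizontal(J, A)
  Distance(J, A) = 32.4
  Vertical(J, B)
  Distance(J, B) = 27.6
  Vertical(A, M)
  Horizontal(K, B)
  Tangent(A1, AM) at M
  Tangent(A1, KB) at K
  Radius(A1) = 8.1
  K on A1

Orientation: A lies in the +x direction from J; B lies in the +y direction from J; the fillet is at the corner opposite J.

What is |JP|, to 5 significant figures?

31.157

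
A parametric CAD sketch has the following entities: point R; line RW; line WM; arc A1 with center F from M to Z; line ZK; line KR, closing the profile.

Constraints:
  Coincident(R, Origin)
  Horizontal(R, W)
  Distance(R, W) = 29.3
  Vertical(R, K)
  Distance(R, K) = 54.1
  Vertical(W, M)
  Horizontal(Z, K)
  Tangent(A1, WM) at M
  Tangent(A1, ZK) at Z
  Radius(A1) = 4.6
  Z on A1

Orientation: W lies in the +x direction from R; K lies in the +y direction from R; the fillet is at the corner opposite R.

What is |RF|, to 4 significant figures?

55.32

R is at the origin; RW is horizontal with |RW| = 29.3 and W on the +x side, so W = (29.30, 0.000). R and K share the same x with |RK| = 54.1 and K on the +y side, so K = (0.000, 54.10). The virtual corner opposite R is at (29.30, 54.10). A1 meets WM tangentially, so FM is at right angles to WM and since A1 is tangent to ZK there, FZ ⟂ ZK, with radius 4.6, so the center F sits 4.6 in from both sides at F = (24.70, 49.50). Then |RF| = |F − R| = 55.32.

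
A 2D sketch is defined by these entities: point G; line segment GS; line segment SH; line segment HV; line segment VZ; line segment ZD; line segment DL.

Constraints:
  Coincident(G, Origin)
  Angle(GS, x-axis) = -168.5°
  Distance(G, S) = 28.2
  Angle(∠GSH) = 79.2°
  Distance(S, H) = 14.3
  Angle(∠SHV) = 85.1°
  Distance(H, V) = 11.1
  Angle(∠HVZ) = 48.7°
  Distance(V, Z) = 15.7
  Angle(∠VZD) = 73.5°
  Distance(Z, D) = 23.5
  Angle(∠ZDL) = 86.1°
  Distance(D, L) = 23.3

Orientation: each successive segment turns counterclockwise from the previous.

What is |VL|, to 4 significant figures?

19.28

∠VZD = 73.5° gives ZD at -95.00° from the x-axis; with |ZD| = 23.5, D = (-28.99, -31.44). ∠ZDL = 86.1° gives DL at -1.100° from the x-axis; with |DL| = 23.3, L = (-5.695, -31.88). Then |VL| = |L − V| = 19.28.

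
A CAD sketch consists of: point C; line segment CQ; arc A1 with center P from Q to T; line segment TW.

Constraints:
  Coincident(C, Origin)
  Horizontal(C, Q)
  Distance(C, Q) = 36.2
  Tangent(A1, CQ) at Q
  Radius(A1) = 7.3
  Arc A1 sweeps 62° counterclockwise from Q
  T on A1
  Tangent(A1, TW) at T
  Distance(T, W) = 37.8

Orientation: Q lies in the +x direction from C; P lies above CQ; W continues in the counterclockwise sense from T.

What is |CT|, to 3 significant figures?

42.8

A1 meets CQ tangentially, so PQ is at right angles to CQ, so P = Q + (0, 7.3) = (36.2, 7.30). On A1, Q sits at bearing -90° from P; a 62° counterclockwise sweep puts T at bearing -28°, so T = P + 7.3·(cos -28°, sin -28°) = (42.6, 3.87). Then |CT| = |T − C| = 42.8.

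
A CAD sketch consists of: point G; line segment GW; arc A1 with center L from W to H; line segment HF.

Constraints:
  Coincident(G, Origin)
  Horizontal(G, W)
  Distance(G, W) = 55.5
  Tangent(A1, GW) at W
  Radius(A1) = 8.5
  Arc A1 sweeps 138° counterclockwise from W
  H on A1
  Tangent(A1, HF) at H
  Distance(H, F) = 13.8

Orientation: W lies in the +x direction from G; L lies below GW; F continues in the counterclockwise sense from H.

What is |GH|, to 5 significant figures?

51.969

G is at the origin; G and W share the same y with |GW| = 55.5 and W on the +x side, so W = (55.500, 0.0000). Since A1 is tangent to GW there, LW ⟂ GW, so L = W + (0, -8.5) = (55.500, -8.5000). On A1, W sits at bearing 90° from L; a 138° counterclockwise sweep puts H at bearing 228°, so H = L + 8.5·(cos 228°, sin 228°) = (49.812, -14.817). Then |GH| = |H − G| = 51.969.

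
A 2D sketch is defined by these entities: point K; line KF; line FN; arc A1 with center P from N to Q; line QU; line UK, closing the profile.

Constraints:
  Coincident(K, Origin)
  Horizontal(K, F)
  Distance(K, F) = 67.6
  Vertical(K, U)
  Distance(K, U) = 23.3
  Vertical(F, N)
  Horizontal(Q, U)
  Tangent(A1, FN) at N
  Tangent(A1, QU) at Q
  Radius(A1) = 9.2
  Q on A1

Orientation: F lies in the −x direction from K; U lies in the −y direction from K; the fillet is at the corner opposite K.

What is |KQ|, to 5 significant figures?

62.876

The virtual corner opposite K is at (-67.600, -23.300). A1 meets FN tangentially, so PN is at right angles to FN and tangency of A1 to QU means the radius PQ is perpendicular to QU, with radius 9.2, so the center P sits 9.2 in from both sides at P = (-58.400, -14.100). That places the tangent points at N = (-67.600, -14.100) on FN and Q = (-58.400, -23.300) on QU. Then |KQ| = |Q − K| = 62.876.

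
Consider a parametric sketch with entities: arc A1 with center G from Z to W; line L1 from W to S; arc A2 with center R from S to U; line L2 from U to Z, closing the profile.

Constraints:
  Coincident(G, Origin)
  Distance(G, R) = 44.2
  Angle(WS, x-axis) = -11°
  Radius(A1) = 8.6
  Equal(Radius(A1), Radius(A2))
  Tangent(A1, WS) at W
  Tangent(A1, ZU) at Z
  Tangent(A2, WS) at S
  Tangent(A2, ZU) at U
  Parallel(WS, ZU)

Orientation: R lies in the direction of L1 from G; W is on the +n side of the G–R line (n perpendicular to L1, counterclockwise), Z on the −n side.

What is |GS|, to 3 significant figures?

45.0

The slot axis is L1's direction at -11.0°, so u = (cos -11.0°, sin -11.0°) = (0.982, -0.191) and n = (−sin -11.0°, cos -11.0°) = (0.191, 0.982). G is at the origin and R lies 44.2 along u from G, so R = 44.2·u = (43.4, -8.43). Tangency of A1 to both parallel lines with radius 8.6 puts W and Z at G ± 8.6·n: W = (1.64, 8.44), Z = (-1.64, -8.44). Equal radii place S and U the same way about R: S = R + 8.6·n = (45.0, 0.00824), U = R − 8.6·n = (41.7, -16.9). Then |GS| = |S − G| = 45.0.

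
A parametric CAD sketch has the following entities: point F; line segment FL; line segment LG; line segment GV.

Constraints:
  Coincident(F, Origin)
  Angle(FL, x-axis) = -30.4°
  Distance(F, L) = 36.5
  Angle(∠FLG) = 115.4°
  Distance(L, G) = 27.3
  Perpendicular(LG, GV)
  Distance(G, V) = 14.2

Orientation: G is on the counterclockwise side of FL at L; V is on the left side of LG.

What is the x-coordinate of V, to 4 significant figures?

46.08

∠FLG = 115.4°, so LG runs at -30.4° + (180° − 115.4°) = 34.20° from the x-axis; with |LG| = 27.3, G = L + 27.3·(cos 34.20°, sin 34.20°) = (54.06, -3.125). The perpendicularity gives GV at right angles to LG; with |GV| = 14.2 on the left of LG, V = G + 14.2·(-0.5621, 0.8271) = (46.08, 8.619). So V.x = 46.08.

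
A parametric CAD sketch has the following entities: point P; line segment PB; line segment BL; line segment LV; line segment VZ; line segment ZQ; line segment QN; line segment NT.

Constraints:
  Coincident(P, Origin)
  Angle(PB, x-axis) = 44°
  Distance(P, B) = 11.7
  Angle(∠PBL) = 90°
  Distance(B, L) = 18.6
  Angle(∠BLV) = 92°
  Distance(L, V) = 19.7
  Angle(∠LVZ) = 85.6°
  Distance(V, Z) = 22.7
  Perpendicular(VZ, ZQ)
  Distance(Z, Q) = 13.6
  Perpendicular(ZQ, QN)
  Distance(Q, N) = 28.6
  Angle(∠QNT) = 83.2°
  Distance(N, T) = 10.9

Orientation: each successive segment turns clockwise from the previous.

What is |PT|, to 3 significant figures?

24.6

P is at the origin; PB runs at 44.0° with length 11.7, so B = (8.42, 8.13). ∠PBL = 90.0° gives BL at -46.0° from the x-axis; with |BL| = 18.6, L = (21.3, -5.25). ∠BLV = 92.0° gives LV at -134° from the x-axis; with |LV| = 19.7, V = (7.65, -19.4). ∠LVZ = 85.6° gives VZ at 132° from the x-axis; with |VZ| = 22.7, Z = (-7.42, -2.45). The perpendicularity gives ZQ at right angles to VZ, so ZQ runs at 41.6°; with |ZQ| = 13.6, Q = (2.75, 6.58). The perpendicularity gives QN at right angles to ZQ, so QN runs at -48.4°; with |QN| = 28.6, N = (21.7, -14.8). ∠QNT = 83.2° gives NT at -145° from the x-axis; with |NT| = 10.9, T = (12.8, -21.0). Then |PT| = |T − P| = 24.6.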